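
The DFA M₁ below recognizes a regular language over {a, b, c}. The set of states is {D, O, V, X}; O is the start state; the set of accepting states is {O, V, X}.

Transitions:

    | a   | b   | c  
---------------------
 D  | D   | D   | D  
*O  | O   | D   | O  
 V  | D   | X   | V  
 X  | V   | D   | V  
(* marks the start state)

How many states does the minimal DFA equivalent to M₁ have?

States {V,X} cannot be reached from the start state, so discard them.
P0 = {O} | {D}.
The partition is now stable with 2 blocks: {O} | {D}.

2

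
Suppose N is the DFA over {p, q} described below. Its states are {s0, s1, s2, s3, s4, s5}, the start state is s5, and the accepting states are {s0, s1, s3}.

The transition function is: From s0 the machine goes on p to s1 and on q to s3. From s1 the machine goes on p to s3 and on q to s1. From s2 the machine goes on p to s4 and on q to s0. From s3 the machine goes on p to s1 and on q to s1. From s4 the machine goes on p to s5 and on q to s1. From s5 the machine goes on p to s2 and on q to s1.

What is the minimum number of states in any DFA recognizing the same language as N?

All states are reachable from the start state.
Initial partition by acceptance: {s0,s1,s3} | {s2,s4,s5}.
Stable partition: {s0,s1,s3} | {s2,s4,s5} — 2 equivalence classes.

2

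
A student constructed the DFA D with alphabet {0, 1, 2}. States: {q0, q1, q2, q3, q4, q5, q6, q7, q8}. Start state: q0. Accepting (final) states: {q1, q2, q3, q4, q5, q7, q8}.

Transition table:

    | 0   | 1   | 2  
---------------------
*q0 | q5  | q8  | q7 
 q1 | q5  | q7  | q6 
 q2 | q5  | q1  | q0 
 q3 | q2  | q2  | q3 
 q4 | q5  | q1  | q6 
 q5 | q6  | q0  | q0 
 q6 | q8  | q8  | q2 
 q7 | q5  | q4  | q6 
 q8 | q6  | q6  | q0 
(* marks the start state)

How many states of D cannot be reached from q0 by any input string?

Starting at q0 and following transitions, the reachable set is {q0, q1, q2, q4, q5, q6, q7, q8}. That leaves q3 unreachable — 1 in total.

1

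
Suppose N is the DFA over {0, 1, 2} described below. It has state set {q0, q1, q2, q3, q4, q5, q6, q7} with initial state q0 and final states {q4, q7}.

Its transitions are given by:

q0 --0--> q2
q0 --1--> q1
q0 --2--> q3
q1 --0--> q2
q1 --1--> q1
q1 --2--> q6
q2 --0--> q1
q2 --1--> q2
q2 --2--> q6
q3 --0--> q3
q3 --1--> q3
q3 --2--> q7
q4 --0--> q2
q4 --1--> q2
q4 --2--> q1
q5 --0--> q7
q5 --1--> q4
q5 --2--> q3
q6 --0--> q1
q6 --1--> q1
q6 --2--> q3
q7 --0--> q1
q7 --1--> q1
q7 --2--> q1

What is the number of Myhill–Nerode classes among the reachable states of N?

4

States {q4,q5} cannot be reached from the start state, so discard them.
P0 = {q7} | {q0,q1,q2,q3,q6}.
On input 2, block {q0,q1,q2,q3,q6} splits into {q0,q1,q2,q6} and {q3}.
On input 2, block {q0,q1,q2,q6} splits into {q0,q6} and {q1,q2}.
The partition is now stable with 4 blocks: {q7} | {q0,q6} | {q3} | {q1,q2}.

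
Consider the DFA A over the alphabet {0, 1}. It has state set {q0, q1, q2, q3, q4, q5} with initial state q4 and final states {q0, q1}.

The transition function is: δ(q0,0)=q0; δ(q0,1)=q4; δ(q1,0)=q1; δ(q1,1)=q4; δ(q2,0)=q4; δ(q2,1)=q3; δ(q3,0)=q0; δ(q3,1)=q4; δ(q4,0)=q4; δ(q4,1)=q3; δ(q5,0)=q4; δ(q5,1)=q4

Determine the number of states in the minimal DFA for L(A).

Reachable states from the start: {q0,q3,q4}. Unreachable: {q1,q2,q5} — drop them.
Initial partition by acceptance: {q0} | {q3,q4}.
Split {q3,q4} by δ(·,0) → {q3} and {q4}.
The partition is now stable with 3 blocks: {q0} | {q3} | {q4}.

3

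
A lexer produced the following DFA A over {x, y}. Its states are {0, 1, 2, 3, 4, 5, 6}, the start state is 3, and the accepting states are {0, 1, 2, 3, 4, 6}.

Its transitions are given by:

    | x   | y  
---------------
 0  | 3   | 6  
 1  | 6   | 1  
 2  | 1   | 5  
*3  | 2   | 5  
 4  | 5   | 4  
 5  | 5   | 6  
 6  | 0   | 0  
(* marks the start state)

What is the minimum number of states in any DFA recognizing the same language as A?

6

States {4} cannot be reached from the start state, so discard them.
Start with accepting vs non-accepting: {0,1,2,3,6} | {5}.
Refine {0,1,2,3,6} on symbol y: members go to different blocks, giving {0,1,6} and {2,3}.
On input x, block {0,1,6} splits into {1,6} and {0}.
Split {1,6} by δ(·,x) → {1} and {6}.
Refine {2,3} on symbol x: members go to different blocks, giving {2} and {3}.
No further refinement is possible. Final partition (6 blocks): {1} | {5} | {2} | {0} | {6} | {3}.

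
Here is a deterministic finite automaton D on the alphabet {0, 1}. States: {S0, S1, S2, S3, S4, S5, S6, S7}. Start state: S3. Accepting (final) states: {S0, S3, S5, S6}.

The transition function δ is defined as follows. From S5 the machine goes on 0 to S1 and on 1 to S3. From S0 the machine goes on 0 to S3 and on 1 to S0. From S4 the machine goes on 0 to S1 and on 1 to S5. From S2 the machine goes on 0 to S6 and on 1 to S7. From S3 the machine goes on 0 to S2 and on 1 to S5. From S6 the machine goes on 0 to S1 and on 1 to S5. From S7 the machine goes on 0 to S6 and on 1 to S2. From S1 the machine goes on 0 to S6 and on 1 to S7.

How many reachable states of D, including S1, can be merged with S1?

3

Reachable states from the start: {S1,S2,S3,S5,S6,S7}. Unreachable: {S0,S4} — drop them.
Initial partition by acceptance: {S3,S5,S6} | {S1,S2,S7}.
No further refinement is possible. Final partition (2 blocks): {S3,S5,S6} | {S1,S2,S7}.
State S1 belongs to the block {S1,S2,S7}, which has 3 states.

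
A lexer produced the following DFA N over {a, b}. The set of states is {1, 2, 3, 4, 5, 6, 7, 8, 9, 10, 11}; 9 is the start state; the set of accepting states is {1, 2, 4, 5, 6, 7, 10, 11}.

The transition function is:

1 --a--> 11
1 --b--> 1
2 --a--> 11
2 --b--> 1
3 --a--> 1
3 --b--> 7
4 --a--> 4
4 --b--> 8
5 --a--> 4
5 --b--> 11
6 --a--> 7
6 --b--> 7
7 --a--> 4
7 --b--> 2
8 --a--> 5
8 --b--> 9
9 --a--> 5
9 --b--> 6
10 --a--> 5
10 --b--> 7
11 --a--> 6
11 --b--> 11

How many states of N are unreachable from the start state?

2

BFS from 9 reaches {1, 2, 4, 5, 6, 7, 8, 9, 11}; the 2 state(s) 3, 10 are never visited.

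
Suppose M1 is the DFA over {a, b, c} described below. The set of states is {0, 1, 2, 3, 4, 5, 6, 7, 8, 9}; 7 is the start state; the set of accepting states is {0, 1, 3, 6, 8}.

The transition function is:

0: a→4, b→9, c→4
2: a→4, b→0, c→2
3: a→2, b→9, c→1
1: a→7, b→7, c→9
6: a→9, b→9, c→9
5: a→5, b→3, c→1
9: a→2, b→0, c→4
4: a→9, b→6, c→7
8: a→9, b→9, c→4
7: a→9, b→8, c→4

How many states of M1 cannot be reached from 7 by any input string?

3

Starting at 7 and following transitions, the reachable set is {0, 2, 4, 6, 7, 8, 9}. That leaves 1, 3, 5 unreachable — 3 in total.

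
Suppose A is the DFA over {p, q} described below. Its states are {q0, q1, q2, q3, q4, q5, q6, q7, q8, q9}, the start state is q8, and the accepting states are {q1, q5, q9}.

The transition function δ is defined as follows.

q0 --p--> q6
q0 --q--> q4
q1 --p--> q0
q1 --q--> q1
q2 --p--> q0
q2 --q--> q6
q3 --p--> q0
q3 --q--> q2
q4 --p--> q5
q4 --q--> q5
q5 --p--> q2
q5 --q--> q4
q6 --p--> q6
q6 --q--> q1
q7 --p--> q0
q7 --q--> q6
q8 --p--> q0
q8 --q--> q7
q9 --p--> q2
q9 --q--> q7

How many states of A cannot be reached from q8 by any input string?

BFS from q8 reaches {q0, q1, q2, q4, q5, q6, q7, q8}; the 2 state(s) q3, q9 are never visited.

2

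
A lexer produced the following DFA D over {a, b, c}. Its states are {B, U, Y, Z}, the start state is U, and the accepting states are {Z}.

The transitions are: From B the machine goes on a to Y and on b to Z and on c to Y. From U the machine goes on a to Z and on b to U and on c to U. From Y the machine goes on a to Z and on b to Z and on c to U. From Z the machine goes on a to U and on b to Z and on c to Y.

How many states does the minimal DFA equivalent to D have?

3

States {B} cannot be reached from the start state, so discard them.
Start with accepting vs non-accepting: {Z} | {U,Y}.
Refine {U,Y} on symbol b: members go to different blocks, giving {Y} and {U}.
No further refinement is possible. Final partition (3 blocks): {Z} | {Y} | {U}.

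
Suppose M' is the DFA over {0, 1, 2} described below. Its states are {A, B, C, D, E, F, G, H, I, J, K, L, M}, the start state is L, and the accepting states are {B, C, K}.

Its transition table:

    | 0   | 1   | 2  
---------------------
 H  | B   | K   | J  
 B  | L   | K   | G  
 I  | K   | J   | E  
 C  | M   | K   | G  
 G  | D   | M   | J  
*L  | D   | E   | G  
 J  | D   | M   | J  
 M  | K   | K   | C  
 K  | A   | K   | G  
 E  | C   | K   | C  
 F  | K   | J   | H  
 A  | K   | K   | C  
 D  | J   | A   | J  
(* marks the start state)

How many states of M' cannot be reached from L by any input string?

No path from L leads to B, F, H, I; the other 9 states are all reachable.

4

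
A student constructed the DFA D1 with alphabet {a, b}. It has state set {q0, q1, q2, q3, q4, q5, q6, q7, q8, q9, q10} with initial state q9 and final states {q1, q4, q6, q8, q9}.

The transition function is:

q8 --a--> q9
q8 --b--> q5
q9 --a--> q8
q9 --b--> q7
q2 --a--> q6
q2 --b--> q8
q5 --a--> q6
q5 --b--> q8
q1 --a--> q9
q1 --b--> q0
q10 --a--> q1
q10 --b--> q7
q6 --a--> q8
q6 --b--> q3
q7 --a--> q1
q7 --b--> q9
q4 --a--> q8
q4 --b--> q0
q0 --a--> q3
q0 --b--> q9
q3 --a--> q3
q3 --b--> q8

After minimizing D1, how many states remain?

First remove the unreachable states {q2,q4,q10}; 8 states remain.
P0 = {q1,q6,q8,q9} | {q0,q3,q5,q7}.
Split {q0,q3,q5,q7} by δ(·,a) → {q0,q3} and {q5,q7}.
On input b, block {q1,q6,q8,q9} splits into {q1,q6} and {q8,q9}.
No further refinement is possible. Final partition (4 blocks): {q1,q6} | {q0,q3} | {q5,q7} | {q8,q9}.

4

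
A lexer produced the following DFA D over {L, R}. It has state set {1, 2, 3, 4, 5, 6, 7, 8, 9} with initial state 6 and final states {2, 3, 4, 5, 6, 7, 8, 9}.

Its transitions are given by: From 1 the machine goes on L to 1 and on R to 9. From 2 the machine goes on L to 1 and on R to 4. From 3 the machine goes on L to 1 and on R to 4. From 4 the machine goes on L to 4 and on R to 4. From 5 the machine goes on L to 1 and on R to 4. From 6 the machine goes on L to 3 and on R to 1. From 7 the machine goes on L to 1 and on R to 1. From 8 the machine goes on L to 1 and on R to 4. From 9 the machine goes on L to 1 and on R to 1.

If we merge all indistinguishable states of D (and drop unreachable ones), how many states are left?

States {2,5,7,8} cannot be reached from the start state, so discard them.
Initial partition by acceptance: {3,4,6,9} | {1}.
Split {3,4,6,9} by δ(·,L) → {3,9} and {4,6}.
Refine {3,9} on symbol R: members go to different blocks, giving {3} and {9}.
On input L, block {4,6} splits into {4} and {6}.
No further refinement is possible. Final partition (5 blocks): {3} | {1} | {4} | {9} | {6}.

5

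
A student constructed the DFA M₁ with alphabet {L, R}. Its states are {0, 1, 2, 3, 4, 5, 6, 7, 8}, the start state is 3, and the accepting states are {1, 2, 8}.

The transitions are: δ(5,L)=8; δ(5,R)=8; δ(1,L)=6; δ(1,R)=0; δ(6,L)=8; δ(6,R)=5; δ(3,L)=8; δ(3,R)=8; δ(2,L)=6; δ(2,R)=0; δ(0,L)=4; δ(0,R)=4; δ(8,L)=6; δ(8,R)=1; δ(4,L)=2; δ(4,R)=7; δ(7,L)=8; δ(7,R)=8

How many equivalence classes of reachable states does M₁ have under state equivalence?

Start with accepting vs non-accepting: {1,2,8} | {0,3,4,5,6,7}.
Split {1,2,8} by δ(·,R) → {1,2} and {8}.
Split {0,3,4,5,6,7} by δ(·,L) → {3,5,6,7} and {0} and {4}.
On input R, block {3,5,6,7} splits into {3,5,7} and {6}.
No further refinement is possible. Final partition (6 blocks): {1,2} | {3,5,7} | {8} | {0} | {4} | {6}.

6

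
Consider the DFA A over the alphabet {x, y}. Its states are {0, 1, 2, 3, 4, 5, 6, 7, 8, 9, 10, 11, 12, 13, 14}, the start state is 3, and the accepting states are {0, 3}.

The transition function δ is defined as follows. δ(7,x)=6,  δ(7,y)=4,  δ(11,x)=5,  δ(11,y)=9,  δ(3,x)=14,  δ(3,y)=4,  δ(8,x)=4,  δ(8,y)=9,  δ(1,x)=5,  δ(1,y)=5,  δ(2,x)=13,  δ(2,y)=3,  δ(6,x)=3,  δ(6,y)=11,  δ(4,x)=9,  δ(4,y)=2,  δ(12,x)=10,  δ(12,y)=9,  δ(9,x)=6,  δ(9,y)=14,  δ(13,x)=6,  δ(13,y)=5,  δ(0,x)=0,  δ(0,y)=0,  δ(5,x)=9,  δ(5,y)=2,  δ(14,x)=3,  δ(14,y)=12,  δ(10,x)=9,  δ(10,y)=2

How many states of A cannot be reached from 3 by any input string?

4

Starting at 3 and following transitions, the reachable set is {2, 3, 4, 5, 6, 9, 10, 11, 12, 13, 14}. That leaves 0, 1, 7, 8 unreachable — 4 in total.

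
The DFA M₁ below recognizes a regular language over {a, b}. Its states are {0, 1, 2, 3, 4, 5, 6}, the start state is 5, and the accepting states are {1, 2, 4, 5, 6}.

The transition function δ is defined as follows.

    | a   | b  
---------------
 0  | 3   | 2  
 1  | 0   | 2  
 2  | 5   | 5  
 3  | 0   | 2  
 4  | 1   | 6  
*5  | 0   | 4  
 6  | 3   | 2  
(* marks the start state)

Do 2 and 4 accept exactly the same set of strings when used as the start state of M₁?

Yes

Start with accepting vs non-accepting: {1,2,4,5,6} | {0,3}.
Refine {1,2,4,5,6} on symbol a: members go to different blocks, giving {1,5,6} and {2,4}.
The partition is now stable with 3 blocks: {1,5,6} | {0,3} | {2,4}.
2 and 4 lie in the same block of the stable partition, so they are equivalent — no string distinguishes them.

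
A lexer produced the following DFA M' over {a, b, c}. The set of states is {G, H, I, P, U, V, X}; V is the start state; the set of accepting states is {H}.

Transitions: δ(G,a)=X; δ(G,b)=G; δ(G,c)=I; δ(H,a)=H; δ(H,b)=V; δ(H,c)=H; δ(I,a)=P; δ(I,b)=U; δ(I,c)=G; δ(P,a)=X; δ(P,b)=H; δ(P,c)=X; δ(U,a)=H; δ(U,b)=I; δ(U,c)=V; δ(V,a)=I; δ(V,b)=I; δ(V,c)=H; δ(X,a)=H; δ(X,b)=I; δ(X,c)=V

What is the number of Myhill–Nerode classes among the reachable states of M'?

All states are reachable from the start state.
P0 = {H} | {G,I,P,U,V,X}.
On input a, block {G,I,P,U,V,X} splits into {G,I,P,V} and {U,X}.
Split {G,I,P,V} by δ(·,a) → {I,V} and {G,P}.
Refine {I,V} on symbol a: members go to different blocks, giving {V} and {I}.
Split {G,P} by δ(·,b) → {G} and {P}.
No further refinement is possible. Final partition (6 blocks): {H} | {V} | {U,X} | {G} | {I} | {P}.

6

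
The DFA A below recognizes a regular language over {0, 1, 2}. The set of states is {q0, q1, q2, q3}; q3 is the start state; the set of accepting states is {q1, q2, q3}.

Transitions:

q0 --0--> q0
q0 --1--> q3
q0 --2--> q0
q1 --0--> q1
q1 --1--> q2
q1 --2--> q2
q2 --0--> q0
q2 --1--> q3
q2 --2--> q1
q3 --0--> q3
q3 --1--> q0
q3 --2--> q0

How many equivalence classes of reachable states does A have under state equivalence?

States {q1,q2} cannot be reached from the start state, so discard them.
Initial partition by acceptance: {q3} | {q0}.
Stable partition: {q3} | {q0} — 2 equivalence classes.

2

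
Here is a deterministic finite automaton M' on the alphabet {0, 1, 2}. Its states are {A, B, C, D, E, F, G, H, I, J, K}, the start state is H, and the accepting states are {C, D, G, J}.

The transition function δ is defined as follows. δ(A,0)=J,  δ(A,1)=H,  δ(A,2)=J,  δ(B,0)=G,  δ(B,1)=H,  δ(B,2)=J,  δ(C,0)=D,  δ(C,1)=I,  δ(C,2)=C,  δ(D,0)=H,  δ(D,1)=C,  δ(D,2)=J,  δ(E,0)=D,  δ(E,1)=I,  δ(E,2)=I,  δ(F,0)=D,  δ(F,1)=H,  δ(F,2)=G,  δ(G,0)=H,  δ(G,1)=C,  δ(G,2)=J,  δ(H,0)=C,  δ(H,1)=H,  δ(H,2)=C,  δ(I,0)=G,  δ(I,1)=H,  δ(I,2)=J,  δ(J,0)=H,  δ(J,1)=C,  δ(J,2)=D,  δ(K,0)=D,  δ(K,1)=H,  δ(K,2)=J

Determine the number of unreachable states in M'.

5

BFS from H reaches {C, D, G, H, I, J}; the 5 state(s) A, B, E, F, K are never visited.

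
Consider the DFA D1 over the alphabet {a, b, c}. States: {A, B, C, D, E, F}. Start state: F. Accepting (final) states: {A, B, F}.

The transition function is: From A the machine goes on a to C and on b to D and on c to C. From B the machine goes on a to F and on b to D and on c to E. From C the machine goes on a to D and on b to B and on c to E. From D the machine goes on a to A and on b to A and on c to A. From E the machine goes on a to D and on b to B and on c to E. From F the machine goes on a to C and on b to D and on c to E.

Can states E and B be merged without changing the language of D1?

No

Initial partition by acceptance: {A,B,F} | {C,D,E}.
Split {A,B,F} by δ(·,a) → {A,F} and {B}.
On input a, block {C,D,E} splits into {C,E} and {D}.
Stable partition: {A,F} | {C,E} | {B} | {D} — 4 equivalence classes.
E and B end up in different blocks, so they are distinguishable. For instance, the string 'ε' is accepted from only B.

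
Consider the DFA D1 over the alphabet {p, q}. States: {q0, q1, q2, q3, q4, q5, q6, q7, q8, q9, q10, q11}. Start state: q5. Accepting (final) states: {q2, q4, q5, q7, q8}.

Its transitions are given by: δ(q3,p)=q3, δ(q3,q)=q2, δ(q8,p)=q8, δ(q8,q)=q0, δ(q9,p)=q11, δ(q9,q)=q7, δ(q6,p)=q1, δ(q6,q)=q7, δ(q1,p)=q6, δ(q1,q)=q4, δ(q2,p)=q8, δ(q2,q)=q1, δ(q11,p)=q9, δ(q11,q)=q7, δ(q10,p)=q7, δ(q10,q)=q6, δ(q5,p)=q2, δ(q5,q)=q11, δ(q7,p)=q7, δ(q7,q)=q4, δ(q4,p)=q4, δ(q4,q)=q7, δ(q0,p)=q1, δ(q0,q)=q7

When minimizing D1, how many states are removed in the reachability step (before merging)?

Starting at q5 and following transitions, the reachable set is {q0, q1, q2, q4, q5, q6, q7, q8, q9, q11}. That leaves q3, q10 unreachable — 2 in total.

2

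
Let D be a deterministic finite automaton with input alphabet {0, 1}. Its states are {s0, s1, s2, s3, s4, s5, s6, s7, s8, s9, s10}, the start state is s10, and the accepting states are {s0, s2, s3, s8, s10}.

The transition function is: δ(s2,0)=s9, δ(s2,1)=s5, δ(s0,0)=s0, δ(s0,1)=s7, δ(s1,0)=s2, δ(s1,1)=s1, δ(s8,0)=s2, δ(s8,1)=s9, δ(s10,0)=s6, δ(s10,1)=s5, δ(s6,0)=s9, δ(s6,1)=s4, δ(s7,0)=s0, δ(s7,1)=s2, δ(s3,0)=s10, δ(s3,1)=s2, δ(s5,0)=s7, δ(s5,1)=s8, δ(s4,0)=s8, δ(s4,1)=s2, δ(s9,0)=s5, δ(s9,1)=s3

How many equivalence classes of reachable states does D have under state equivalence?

Reachable states from the start: {s0,s2,s3,s4,s5,s6,s7,s8,s9,s10}. Unreachable: {s1} — drop them.
P0 = {s0,s2,s3,s8,s10} | {s4,s5,s6,s7,s9}.
Split {s0,s2,s3,s8,s10} by δ(·,0) → {s0,s3,s8} and {s2,s10}.
Refine {s0,s3,s8} on symbol 0: members go to different blocks, giving {s3,s8} and {s0}.
Refine {s3,s8} on symbol 1: members go to different blocks, giving {s3} and {s8}.
Refine {s4,s5,s6,s7,s9} on symbol 0: members go to different blocks, giving {s5,s6,s9} and {s4} and {s7}.
On input 0, block {s5,s6,s9} splits into {s6,s9} and {s5}.
Refine {s6,s9} on symbol 0: members go to different blocks, giving {s6} and {s9}.
Split {s2,s10} by δ(·,0) → {s2} and {s10}.
Stable partition: {s3} | {s6} | {s2} | {s0} | {s8} | {s4} | {s7} | {s5} | {s9} | {s10} — 10 equivalence classes.

10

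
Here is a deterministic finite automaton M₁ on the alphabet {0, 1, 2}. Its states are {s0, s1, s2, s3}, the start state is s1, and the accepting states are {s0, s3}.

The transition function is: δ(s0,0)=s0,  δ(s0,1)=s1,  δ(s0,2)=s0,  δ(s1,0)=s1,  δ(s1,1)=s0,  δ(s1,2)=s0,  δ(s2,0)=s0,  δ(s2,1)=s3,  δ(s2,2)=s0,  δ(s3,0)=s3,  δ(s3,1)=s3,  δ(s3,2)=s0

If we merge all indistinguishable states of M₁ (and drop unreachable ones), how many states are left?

2

Reachable states from the start: {s0,s1}. Unreachable: {s2,s3} — drop them.
Initial partition by acceptance: {s0} | {s1}.
Stable partition: {s0} | {s1} — 2 equivalence classes.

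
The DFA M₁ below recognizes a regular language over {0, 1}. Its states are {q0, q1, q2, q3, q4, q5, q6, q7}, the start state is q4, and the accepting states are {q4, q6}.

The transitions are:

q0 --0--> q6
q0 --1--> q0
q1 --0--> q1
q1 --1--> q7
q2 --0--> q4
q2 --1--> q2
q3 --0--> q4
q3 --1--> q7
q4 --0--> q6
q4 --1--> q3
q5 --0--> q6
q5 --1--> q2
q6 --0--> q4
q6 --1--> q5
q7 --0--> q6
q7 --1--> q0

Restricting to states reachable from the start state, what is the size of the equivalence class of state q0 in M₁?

5

Reachable states from the start: {q0,q2,q3,q4,q5,q6,q7}. Unreachable: {q1} — drop them.
Start with accepting vs non-accepting: {q4,q6} | {q0,q2,q3,q5,q7}.
Stable partition: {q4,q6} | {q0,q2,q3,q5,q7} — 2 equivalence classes.
The equivalence class containing q0 is {q0,q2,q3,q5,q7}, of size 5.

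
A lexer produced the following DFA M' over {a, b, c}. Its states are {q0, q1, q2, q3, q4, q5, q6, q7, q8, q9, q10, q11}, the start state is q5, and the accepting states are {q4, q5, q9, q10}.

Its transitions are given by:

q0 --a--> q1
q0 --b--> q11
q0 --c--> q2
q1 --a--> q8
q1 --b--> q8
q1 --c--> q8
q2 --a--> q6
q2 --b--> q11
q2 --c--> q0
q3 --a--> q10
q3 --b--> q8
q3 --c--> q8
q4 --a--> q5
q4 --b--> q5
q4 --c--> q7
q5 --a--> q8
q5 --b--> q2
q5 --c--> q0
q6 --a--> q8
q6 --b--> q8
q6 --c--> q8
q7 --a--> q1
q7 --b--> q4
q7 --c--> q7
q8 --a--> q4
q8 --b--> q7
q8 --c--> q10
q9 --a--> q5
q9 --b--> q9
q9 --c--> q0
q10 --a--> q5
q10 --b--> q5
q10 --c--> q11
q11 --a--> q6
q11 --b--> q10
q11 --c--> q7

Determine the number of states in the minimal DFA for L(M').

Reachable states from the start: {q0,q1,q2,q4,q5,q6,q7,q8,q10,q11}. Unreachable: {q3,q9} — drop them.
Initial partition by acceptance: {q4,q5,q10} | {q0,q1,q2,q6,q7,q8,q11}.
Refine {q4,q5,q10} on symbol a: members go to different blocks, giving {q4,q10} and {q5}.
Refine {q0,q1,q2,q6,q7,q8,q11} on symbol a: members go to different blocks, giving {q0,q1,q2,q6,q7,q11} and {q8}.
On input a, block {q0,q1,q2,q6,q7,q11} splits into {q0,q2,q7,q11} and {q1,q6}.
Split {q0,q2,q7,q11} by δ(·,b) → {q0,q2} and {q7,q11}.
The partition is now stable with 6 blocks: {q4,q10} | {q0,q2} | {q5} | {q8} | {q1,q6} | {q7,q11}.

6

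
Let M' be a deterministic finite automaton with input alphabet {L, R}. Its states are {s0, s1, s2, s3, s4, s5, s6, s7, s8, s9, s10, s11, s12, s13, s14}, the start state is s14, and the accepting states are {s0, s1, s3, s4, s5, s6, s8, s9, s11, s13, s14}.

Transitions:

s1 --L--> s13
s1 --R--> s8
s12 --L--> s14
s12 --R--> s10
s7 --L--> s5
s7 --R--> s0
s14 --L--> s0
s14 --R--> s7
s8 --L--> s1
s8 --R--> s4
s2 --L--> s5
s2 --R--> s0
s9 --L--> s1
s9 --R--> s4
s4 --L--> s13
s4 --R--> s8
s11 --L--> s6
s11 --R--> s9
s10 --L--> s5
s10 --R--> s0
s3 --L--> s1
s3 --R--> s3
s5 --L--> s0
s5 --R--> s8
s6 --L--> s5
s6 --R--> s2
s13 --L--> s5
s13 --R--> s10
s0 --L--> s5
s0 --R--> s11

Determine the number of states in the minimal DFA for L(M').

7

States {s3,s12} cannot be reached from the start state, so discard them.
Start with accepting vs non-accepting: {s0,s1,s4,s5,s6,s8,s9,s11,s13,s14} | {s2,s7,s10}.
Split {s0,s1,s4,s5,s6,s8,s9,s11,s13,s14} by δ(·,R) → {s0,s1,s4,s5,s8,s9,s11} and {s6,s13,s14}.
Refine {s0,s1,s4,s5,s8,s9,s11} on symbol L: members go to different blocks, giving {s0,s5,s8,s9} and {s1,s4,s11}.
On input L, block {s0,s5,s8,s9} splits into {s0,s5} and {s8,s9}.
Split {s0,s5} by δ(·,R) → {s0} and {s5}.
On input L, block {s6,s13,s14} splits into {s6,s13} and {s14}.
The partition is now stable with 7 blocks: {s0} | {s2,s7,s10} | {s6,s13} | {s1,s4,s11} | {s8,s9} | {s5} | {s14}.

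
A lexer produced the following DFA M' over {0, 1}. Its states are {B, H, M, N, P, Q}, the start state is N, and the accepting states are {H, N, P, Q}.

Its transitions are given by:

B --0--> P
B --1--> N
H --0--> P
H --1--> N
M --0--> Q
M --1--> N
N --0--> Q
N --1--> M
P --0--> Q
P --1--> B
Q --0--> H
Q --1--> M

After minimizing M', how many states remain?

6

Every state is reachable, so we keep all 6.
Initial partition by acceptance: {H,N,P,Q} | {B,M}.
Split {H,N,P,Q} by δ(·,1) → {N,P,Q} and {H}.
Split {N,P,Q} by δ(·,0) → {N,P} and {Q}.
On input 0, block {B,M} splits into {B} and {M}.
Refine {N,P} on symbol 1: members go to different blocks, giving {N} and {P}.
Stable partition: {N} | {B} | {H} | {Q} | {M} | {P} — 6 equivalence classes.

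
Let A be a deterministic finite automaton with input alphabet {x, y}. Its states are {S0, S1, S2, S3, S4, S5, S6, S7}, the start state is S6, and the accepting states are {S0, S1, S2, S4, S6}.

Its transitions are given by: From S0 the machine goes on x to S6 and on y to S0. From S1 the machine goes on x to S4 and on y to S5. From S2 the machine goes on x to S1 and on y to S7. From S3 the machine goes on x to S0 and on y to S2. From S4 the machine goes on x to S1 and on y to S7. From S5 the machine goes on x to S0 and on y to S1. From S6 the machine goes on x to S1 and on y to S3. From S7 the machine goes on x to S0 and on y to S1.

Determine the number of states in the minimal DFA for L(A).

3

Initial partition by acceptance: {S0,S1,S2,S4,S6} | {S3,S5,S7}.
Refine {S0,S1,S2,S4,S6} on symbol y: members go to different blocks, giving {S1,S2,S4,S6} and {S0}.
No further refinement is possible. Final partition (3 blocks): {S1,S2,S4,S6} | {S3,S5,S7} | {S0}.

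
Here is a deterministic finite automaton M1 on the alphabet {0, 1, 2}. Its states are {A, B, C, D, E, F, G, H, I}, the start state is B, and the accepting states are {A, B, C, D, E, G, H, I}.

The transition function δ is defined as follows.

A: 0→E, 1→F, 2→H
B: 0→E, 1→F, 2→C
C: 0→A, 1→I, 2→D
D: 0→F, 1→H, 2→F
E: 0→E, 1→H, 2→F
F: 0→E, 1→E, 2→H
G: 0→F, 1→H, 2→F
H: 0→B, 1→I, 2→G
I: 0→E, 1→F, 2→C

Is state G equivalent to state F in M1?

No

Start with accepting vs non-accepting: {A,B,C,D,E,G,H,I} | {F}.
Split {A,B,C,D,E,G,H,I} by δ(·,0) → {A,B,C,E,H,I} and {D,G}.
Split {A,B,C,E,H,I} by δ(·,1) → {A,B,I} and {C,E,H}.
Refine {C,E,H} on symbol 0: members go to different blocks, giving {C,H} and {E}.
No further refinement is possible. Final partition (5 blocks): {A,B,I} | {F} | {D,G} | {C,H} | {E}.
G and F end up in different blocks, so they are distinguishable. For instance, the string 'ε' is accepted from only G.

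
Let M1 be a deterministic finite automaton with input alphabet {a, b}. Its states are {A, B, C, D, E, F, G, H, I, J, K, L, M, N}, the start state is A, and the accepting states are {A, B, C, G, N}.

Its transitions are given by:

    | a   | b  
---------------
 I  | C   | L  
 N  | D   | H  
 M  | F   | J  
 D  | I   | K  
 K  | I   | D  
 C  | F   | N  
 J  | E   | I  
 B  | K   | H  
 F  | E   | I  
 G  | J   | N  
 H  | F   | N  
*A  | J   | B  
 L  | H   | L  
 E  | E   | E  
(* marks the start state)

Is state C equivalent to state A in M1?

First remove the unreachable states {G,M}; 12 states remain.
Initial partition by acceptance: {A,B,C,N} | {D,E,F,H,I,J,K,L}.
Split {A,B,C,N} by δ(·,b) → {A,C} and {B,N}.
On input a, block {D,E,F,H,I,J,K,L} splits into {D,E,F,H,J,K,L} and {I}.
Split {D,E,F,H,J,K,L} by δ(·,a) → {E,F,H,J,L} and {D,K}.
On input b, block {E,F,H,J,L} splits into {E,L} and {F,J} and {H}.
Split {E,L} by δ(·,a) → {E} and {L}.
The partition is now stable with 8 blocks: {A,C} | {E} | {B,N} | {I} | {D,K} | {F,J} | {H} | {L}.
C and A lie in the same block of the stable partition, so they are equivalent — no string distinguishes them.

Yes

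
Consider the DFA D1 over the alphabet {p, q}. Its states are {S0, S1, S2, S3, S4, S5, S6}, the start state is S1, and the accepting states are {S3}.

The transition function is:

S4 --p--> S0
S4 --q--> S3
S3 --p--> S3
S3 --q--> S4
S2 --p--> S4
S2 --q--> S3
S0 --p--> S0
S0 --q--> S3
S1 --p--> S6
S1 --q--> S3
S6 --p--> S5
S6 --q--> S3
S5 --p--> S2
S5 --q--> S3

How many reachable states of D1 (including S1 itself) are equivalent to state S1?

6

Initial partition by acceptance: {S3} | {S0,S1,S2,S4,S5,S6}.
Stable partition: {S3} | {S0,S1,S2,S4,S5,S6} — 2 equivalence classes.
State S1 belongs to the block {S0,S1,S2,S4,S5,S6}, which has 6 states.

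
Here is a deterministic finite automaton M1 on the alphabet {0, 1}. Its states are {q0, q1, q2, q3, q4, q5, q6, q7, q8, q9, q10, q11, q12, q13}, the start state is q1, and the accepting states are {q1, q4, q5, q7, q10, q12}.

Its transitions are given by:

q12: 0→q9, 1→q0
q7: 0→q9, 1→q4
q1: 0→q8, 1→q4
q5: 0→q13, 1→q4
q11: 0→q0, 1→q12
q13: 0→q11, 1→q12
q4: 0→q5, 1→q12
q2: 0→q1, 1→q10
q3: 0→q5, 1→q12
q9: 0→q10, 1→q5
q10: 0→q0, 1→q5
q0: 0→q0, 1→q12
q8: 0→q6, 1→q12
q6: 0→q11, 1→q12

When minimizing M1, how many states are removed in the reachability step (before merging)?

BFS from q1 reaches {q0, q1, q4, q5, q6, q8, q9, q10, q11, q12, q13}; the 3 state(s) q2, q3, q7 are never visited.

3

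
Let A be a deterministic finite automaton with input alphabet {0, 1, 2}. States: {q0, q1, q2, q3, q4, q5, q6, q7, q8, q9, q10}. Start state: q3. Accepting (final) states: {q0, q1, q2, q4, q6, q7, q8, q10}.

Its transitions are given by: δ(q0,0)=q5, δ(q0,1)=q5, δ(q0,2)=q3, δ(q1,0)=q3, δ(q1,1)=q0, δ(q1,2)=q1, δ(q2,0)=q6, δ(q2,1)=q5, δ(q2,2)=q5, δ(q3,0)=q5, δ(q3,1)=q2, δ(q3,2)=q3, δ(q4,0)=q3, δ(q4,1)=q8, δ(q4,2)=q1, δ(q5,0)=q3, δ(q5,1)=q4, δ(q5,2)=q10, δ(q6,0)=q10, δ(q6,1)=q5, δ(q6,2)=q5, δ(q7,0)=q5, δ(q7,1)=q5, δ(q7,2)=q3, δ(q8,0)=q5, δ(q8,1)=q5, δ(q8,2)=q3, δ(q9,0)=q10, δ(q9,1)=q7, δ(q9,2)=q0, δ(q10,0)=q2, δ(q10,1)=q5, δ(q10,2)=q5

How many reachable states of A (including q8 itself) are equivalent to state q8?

2

States {q7,q9} cannot be reached from the start state, so discard them.
Initial partition by acceptance: {q0,q1,q2,q4,q6,q8,q10} | {q3,q5}.
Refine {q0,q1,q2,q4,q6,q8,q10} on symbol 0: members go to different blocks, giving {q0,q1,q4,q8} and {q2,q6,q10}.
Refine {q0,q1,q4,q8} on symbol 1: members go to different blocks, giving {q0,q8} and {q1,q4}.
On input 1, block {q3,q5} splits into {q3} and {q5}.
Stable partition: {q0,q8} | {q3} | {q2,q6,q10} | {q1,q4} | {q5} — 5 equivalence classes.
The equivalence class containing q8 is {q0,q8}, of size 2.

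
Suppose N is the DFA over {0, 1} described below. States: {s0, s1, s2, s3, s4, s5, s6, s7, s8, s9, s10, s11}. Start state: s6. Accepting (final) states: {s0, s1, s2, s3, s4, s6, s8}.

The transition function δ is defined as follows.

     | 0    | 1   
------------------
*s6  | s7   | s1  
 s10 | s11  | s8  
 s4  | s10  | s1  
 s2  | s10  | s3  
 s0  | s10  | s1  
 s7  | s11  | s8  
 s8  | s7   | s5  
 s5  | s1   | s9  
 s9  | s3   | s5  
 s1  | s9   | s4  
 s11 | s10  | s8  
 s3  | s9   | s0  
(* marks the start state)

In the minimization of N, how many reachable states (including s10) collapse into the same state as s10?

3

States {s2} cannot be reached from the start state, so discard them.
Start with accepting vs non-accepting: {s0,s1,s3,s4,s6,s8} | {s5,s7,s9,s10,s11}.
Split {s0,s1,s3,s4,s6,s8} by δ(·,1) → {s0,s1,s3,s4,s6} and {s8}.
Refine {s5,s7,s9,s10,s11} on symbol 0: members go to different blocks, giving {s7,s10,s11} and {s5,s9}.
Split {s0,s1,s3,s4,s6} by δ(·,0) → {s0,s4,s6} and {s1,s3}.
The partition is now stable with 5 blocks: {s0,s4,s6} | {s7,s10,s11} | {s8} | {s5,s9} | {s1,s3}.
The equivalence class containing s10 is {s7,s10,s11}, of size 3.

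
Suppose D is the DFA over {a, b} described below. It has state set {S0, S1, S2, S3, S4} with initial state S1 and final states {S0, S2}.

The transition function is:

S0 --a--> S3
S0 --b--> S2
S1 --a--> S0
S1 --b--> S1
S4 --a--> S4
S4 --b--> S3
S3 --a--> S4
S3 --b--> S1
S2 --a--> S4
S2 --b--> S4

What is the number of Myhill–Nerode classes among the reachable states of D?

5

All states are reachable from the start state.
Initial partition by acceptance: {S0,S2} | {S1,S3,S4}.
Refine {S0,S2} on symbol b: members go to different blocks, giving {S0} and {S2}.
Split {S1,S3,S4} by δ(·,a) → {S3,S4} and {S1}.
Refine {S3,S4} on symbol b: members go to different blocks, giving {S3} and {S4}.
Stable partition: {S0} | {S3} | {S2} | {S1} | {S4} — 5 equivalence classes.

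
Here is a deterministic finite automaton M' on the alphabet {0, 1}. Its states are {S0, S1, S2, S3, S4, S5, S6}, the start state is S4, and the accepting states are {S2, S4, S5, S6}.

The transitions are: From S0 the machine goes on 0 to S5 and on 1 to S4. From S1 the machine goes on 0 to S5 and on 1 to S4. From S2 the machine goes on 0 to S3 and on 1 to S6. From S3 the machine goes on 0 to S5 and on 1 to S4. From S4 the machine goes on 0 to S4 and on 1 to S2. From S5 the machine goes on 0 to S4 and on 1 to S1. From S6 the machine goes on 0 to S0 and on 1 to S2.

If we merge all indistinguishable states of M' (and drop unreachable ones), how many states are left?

All states are reachable from the start state.
Initial partition by acceptance: {S2,S4,S5,S6} | {S0,S1,S3}.
Refine {S2,S4,S5,S6} on symbol 0: members go to different blocks, giving {S2,S6} and {S4,S5}.
Split {S4,S5} by δ(·,1) → {S4} and {S5}.
The partition is now stable with 4 blocks: {S2,S6} | {S0,S1,S3} | {S4} | {S5}.

4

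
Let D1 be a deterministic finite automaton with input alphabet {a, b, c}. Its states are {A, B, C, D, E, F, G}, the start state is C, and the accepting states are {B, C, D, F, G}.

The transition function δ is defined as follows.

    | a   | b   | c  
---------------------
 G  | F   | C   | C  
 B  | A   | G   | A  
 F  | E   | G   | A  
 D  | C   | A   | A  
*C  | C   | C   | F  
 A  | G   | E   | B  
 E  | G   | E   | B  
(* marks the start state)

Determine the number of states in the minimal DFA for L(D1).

Reachable states from the start: {A,B,C,E,F,G}. Unreachable: {D} — drop them.
Start with accepting vs non-accepting: {B,C,F,G} | {A,E}.
Split {B,C,F,G} by δ(·,a) → {B,F} and {C,G}.
On input a, block {C,G} splits into {C} and {G}.
No further refinement is possible. Final partition (4 blocks): {B,F} | {A,E} | {C} | {G}.

4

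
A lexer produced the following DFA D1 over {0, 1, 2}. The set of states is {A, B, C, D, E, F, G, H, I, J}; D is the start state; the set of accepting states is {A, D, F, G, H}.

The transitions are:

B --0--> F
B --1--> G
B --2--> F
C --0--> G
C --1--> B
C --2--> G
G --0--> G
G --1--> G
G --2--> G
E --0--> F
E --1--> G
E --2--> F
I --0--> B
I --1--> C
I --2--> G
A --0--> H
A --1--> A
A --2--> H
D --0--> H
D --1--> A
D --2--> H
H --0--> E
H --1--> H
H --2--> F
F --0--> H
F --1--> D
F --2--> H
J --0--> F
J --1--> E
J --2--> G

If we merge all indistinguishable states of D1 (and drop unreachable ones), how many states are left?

4

States {B,C,I,J} cannot be reached from the start state, so discard them.
Start with accepting vs non-accepting: {A,D,F,G,H} | {E}.
Refine {A,D,F,G,H} on symbol 0: members go to different blocks, giving {A,D,F,G} and {H}.
Split {A,D,F,G} by δ(·,0) → {A,D,F} and {G}.
Stable partition: {A,D,F} | {E} | {H} | {G} — 4 equivalence classes.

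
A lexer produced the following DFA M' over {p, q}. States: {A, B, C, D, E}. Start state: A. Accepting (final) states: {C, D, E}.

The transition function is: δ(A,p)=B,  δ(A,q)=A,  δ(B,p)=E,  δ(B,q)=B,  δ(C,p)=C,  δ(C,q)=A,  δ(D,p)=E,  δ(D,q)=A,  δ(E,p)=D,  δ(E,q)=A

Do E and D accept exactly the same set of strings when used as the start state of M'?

States {C} cannot be reached from the start state, so discard them.
P0 = {D,E} | {A,B}.
Split {A,B} by δ(·,p) → {A} and {B}.
No further refinement is possible. Final partition (3 blocks): {D,E} | {A} | {B}.
E and D lie in the same block of the stable partition, so they are equivalent — no string distinguishes them.

Yes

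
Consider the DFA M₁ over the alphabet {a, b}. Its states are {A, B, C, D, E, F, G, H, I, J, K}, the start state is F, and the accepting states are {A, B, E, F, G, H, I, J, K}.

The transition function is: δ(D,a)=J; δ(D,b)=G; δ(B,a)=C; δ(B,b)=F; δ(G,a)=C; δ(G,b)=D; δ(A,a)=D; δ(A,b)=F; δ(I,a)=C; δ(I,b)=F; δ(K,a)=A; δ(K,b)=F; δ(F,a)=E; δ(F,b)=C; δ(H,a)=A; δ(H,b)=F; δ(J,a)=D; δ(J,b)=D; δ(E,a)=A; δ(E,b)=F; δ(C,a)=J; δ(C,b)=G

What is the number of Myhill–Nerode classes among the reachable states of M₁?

5

First remove the unreachable states {B,H,I,K}; 7 states remain.
Initial partition by acceptance: {A,E,F,G,J} | {C,D}.
Split {A,E,F,G,J} by δ(·,a) → {A,G,J} and {E,F}.
Refine {A,G,J} on symbol b: members go to different blocks, giving {G,J} and {A}.
Split {E,F} by δ(·,a) → {E} and {F}.
Stable partition: {G,J} | {C,D} | {E} | {A} | {F} — 5 equivalence classes.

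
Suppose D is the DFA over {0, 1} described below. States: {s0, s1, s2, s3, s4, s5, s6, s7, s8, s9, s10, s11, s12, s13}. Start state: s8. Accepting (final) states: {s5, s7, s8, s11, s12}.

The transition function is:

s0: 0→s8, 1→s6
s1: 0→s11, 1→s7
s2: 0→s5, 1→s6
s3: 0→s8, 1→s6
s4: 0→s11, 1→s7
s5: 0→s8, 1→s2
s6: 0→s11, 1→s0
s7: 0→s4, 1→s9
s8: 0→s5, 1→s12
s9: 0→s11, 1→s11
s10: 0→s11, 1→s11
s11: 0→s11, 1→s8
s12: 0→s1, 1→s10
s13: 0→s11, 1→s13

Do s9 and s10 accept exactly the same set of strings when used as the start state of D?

Yes

Reachable states from the start: {s0,s1,s2,s4,s5,s6,s7,s8,s9,s10,s11,s12}. Unreachable: {s3,s13} — drop them.
P0 = {s5,s7,s8,s11,s12} | {s0,s1,s2,s4,s6,s9,s10}.
Refine {s5,s7,s8,s11,s12} on symbol 0: members go to different blocks, giving {s5,s8,s11} and {s7,s12}.
On input 1, block {s5,s8,s11} splits into {s5} and {s8} and {s11}.
Refine {s0,s1,s2,s4,s6,s9,s10} on symbol 0: members go to different blocks, giving {s1,s4,s6,s9,s10} and {s0} and {s2}.
Split {s1,s4,s6,s9,s10} by δ(·,1) → {s1,s4} and {s9,s10} and {s6}.
No further refinement is possible. Final partition (9 blocks): {s5} | {s1,s4} | {s7,s12} | {s8} | {s11} | {s0} | {s2} | {s9,s10} | {s6}.
s9 and s10 lie in the same block of the stable partition, so they are equivalent — no string distinguishes them.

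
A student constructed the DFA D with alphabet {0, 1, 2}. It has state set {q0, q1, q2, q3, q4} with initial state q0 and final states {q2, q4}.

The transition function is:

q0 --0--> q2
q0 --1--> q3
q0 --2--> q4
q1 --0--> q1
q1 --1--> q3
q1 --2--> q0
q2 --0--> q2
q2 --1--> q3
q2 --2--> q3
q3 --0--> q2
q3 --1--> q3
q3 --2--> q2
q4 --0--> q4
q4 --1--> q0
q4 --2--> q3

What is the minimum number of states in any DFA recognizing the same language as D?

2

First remove the unreachable states {q1}; 4 states remain.
Start with accepting vs non-accepting: {q2,q4} | {q0,q3}.
Stable partition: {q2,q4} | {q0,q3} — 2 equivalence classes.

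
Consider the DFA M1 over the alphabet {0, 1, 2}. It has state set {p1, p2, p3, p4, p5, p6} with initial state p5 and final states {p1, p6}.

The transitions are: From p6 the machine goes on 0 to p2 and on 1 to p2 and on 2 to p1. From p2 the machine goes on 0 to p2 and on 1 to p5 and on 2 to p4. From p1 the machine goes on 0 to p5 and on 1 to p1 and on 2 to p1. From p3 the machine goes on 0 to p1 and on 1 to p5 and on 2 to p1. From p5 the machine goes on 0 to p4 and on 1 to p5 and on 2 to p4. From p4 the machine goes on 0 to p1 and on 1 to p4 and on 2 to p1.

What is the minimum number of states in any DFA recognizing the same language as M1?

Reachable states from the start: {p1,p4,p5}. Unreachable: {p2,p3,p6} — drop them.
Initial partition by acceptance: {p1} | {p4,p5}.
Split {p4,p5} by δ(·,0) → {p4} and {p5}.
The partition is now stable with 3 blocks: {p1} | {p4} | {p5}.

3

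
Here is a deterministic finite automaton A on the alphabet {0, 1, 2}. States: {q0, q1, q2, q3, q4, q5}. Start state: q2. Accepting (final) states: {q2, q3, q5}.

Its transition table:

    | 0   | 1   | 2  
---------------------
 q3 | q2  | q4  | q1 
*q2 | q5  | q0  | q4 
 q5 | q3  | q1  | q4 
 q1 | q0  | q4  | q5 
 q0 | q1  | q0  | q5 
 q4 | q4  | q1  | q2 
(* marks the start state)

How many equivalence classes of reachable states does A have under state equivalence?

Every state is reachable, so we keep all 6.
P0 = {q2,q3,q5} | {q0,q1,q4}.
Stable partition: {q2,q3,q5} | {q0,q1,q4} — 2 equivalence classes.

2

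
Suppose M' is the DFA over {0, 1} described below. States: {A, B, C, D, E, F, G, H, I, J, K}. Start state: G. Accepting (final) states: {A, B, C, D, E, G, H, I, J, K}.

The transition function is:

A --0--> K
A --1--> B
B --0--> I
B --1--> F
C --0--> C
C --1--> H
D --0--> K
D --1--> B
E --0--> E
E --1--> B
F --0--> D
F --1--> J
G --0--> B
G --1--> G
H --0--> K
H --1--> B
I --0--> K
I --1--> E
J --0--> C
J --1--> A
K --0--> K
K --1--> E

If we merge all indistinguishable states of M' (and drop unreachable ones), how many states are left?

Every state is reachable, so we keep all 11.
Initial partition by acceptance: {A,B,C,D,E,G,H,I,J,K} | {F}.
Refine {A,B,C,D,E,G,H,I,J,K} on symbol 1: members go to different blocks, giving {A,C,D,E,G,H,I,J,K} and {B}.
Split {A,C,D,E,G,H,I,J,K} by δ(·,0) → {A,C,D,E,H,I,J,K} and {G}.
On input 1, block {A,C,D,E,H,I,J,K} splits into {A,D,E,H} and {C,I,J,K}.
On input 0, block {A,D,E,H} splits into {A,D,H} and {E}.
Refine {C,I,J,K} on symbol 1: members go to different blocks, giving {C,J} and {I,K}.
The partition is now stable with 7 blocks: {A,D,H} | {F} | {B} | {G} | {C,J} | {E} | {I,K}.

7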